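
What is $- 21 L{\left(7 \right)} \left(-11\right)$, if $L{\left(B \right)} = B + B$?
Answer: $3234$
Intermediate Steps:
$L{\left(B \right)} = 2 B$
$- 21 L{\left(7 \right)} \left(-11\right) = - 21 \cdot 2 \cdot 7 \left(-11\right) = \left(-21\right) 14 \left(-11\right) = \left(-294\right) \left(-11\right) = 3234$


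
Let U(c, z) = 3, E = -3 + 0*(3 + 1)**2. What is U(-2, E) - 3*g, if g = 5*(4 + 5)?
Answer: -132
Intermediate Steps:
E = -3 (E = -3 + 0*4**2 = -3 + 0*16 = -3 + 0 = -3)
g = 45 (g = 5*9 = 45)
U(-2, E) - 3*g = 3 - 3*45 = 3 - 135 = -132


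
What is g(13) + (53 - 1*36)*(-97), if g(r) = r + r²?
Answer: -1467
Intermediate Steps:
g(13) + (53 - 1*36)*(-97) = 13*(1 + 13) + (53 - 1*36)*(-97) = 13*14 + (53 - 36)*(-97) = 182 + 17*(-97) = 182 - 1649 = -1467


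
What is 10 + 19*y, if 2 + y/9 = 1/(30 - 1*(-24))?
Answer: -1973/6 ≈ -328.83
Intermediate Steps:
y = -107/6 (y = -18 + 9/(30 - 1*(-24)) = -18 + 9/(30 + 24) = -18 + 9/54 = -18 + 9*(1/54) = -18 + 1/6 = -107/6 ≈ -17.833)
10 + 19*y = 10 + 19*(-107/6) = 10 - 2033/6 = -1973/6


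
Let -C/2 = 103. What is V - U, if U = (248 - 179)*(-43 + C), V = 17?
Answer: 17198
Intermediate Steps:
C = -206 (C = -2*103 = -206)
U = -17181 (U = (248 - 179)*(-43 - 206) = 69*(-249) = -17181)
V - U = 17 - 1*(-17181) = 17 + 17181 = 17198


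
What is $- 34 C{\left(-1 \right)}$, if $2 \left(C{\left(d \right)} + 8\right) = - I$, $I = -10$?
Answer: $102$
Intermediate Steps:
$C{\left(d \right)} = -3$ ($C{\left(d \right)} = -8 + \frac{\left(-1\right) \left(-10\right)}{2} = -8 + \frac{1}{2} \cdot 10 = -8 + 5 = -3$)
$- 34 C{\left(-1 \right)} = \left(-34\right) \left(-3\right) = 102$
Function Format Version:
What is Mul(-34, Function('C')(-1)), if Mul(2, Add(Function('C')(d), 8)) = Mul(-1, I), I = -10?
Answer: 102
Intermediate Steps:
Function('C')(d) = -3 (Function('C')(d) = Add(-8, Mul(Rational(1, 2), Mul(-1, -10))) = Add(-8, Mul(Rational(1, 2), 10)) = Add(-8, 5) = -3)
Mul(-34, Function('C')(-1)) = Mul(-34, -3) = 102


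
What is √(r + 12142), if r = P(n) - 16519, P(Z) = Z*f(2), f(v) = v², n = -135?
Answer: I*√4917 ≈ 70.121*I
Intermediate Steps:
P(Z) = 4*Z (P(Z) = Z*2² = Z*4 = 4*Z)
r = -17059 (r = 4*(-135) - 16519 = -540 - 16519 = -17059)
√(r + 12142) = √(-17059 + 12142) = √(-4917) = I*√4917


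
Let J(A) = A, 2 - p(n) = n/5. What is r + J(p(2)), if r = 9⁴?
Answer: 32813/5 ≈ 6562.6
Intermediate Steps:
p(n) = 2 - n/5
r = 6561
r + J(p(2)) = 6561 + (2 - ⅕*2) = 6561 + (2 - ⅖) = 6561 + 8/5 = 32813/5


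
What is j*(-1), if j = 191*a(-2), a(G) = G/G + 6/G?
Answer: 382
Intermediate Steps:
a(G) = 1 + 6/G
j = -382 (j = 191*((6 - 2)/(-2)) = 191*(-½*4) = 191*(-2) = -382)
j*(-1) = -382*(-1) = 382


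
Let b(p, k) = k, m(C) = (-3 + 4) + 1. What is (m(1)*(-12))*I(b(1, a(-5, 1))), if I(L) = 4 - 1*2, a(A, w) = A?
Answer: -48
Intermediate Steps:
m(C) = 2 (m(C) = 1 + 1 = 2)
I(L) = 2 (I(L) = 4 - 2 = 2)
(m(1)*(-12))*I(b(1, a(-5, 1))) = (2*(-12))*2 = -24*2 = -48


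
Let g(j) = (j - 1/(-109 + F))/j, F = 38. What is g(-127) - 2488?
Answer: -22425280/9017 ≈ -2487.0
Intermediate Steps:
g(j) = (1/71 + j)/j (g(j) = (j - 1/(-109 + 38))/j = (j - 1/(-71))/j = (j - 1*(-1/71))/j = (j + 1/71)/j = (1/71 + j)/j)
g(-127) - 2488 = (1/71 - 127)/(-127) - 2488 = -1/127*(-9016/71) - 2488 = 9016/9017 - 2488 = -22425280/9017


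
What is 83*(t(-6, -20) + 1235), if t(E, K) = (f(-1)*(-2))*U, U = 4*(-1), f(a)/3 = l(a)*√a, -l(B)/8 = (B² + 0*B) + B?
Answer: 102505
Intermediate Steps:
l(B) = -8*B - 8*B² (l(B) = -8*((B² + 0*B) + B) = -8*((B² + 0) + B) = -8*(B² + B) = -8*(B + B²) = -8*B - 8*B²)
f(a) = -24*a^(3/2)*(1 + a) (f(a) = 3*((-8*a*(1 + a))*√a) = 3*(-8*a^(3/2)*(1 + a)) = -24*a^(3/2)*(1 + a))
U = -4
t(E, K) = 0 (t(E, K) = ((24*(-1)^(3/2)*(-1 - 1*(-1)))*(-2))*(-4) = ((24*(-I)*(-1 + 1))*(-2))*(-4) = ((24*(-I)*0)*(-2))*(-4) = (0*(-2))*(-4) = 0*(-4) = 0)
83*(t(-6, -20) + 1235) = 83*(0 + 1235) = 83*1235 = 102505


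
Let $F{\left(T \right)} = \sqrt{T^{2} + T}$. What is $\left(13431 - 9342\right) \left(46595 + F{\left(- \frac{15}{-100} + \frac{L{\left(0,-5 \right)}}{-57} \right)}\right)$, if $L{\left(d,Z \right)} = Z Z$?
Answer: $190526955 + \frac{1363 i \sqrt{266819}}{380} \approx 1.9053 \cdot 10^{8} + 1852.8 i$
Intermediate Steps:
$L{\left(d,Z \right)} = Z^{2}$
$F{\left(T \right)} = \sqrt{T + T^{2}}$
$\left(13431 - 9342\right) \left(46595 + F{\left(- \frac{15}{-100} + \frac{L{\left(0,-5 \right)}}{-57} \right)}\right) = \left(13431 - 9342\right) \left(46595 + \sqrt{\left(- \frac{15}{-100} + \frac{\left(-5\right)^{2}}{-57}\right) \left(1 + \left(- \frac{15}{-100} + \frac{\left(-5\right)^{2}}{-57}\right)\right)}\right) = 4089 \left(46595 + \sqrt{\left(\left(-15\right) \left(- \frac{1}{100}\right) + 25 \left(- \frac{1}{57}\right)\right) \left(1 + \left(\left(-15\right) \left(- \frac{1}{100}\right) + 25 \left(- \frac{1}{57}\right)\right)\right)}\right) = 4089 \left(46595 + \sqrt{\left(\frac{3}{20} - \frac{25}{57}\right) \left(1 + \left(\frac{3}{20} - \frac{25}{57}\right)\right)}\right) = 4089 \left(46595 + \sqrt{- \frac{329 \left(1 - \frac{329}{1140}\right)}{1140}}\right) = 4089 \left(46595 + \sqrt{\left(- \frac{329}{1140}\right) \frac{811}{1140}}\right) = 4089 \left(46595 + \sqrt{- \frac{266819}{1299600}}\right) = 4089 \left(46595 + \frac{i \sqrt{266819}}{1140}\right) = 190526955 + \frac{1363 i \sqrt{266819}}{380}$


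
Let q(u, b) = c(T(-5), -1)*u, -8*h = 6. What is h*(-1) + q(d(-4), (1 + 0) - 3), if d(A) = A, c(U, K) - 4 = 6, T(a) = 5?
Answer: -157/4 ≈ -39.250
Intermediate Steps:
h = -¾ (h = -⅛*6 = -¾ ≈ -0.75000)
c(U, K) = 10 (c(U, K) = 4 + 6 = 10)
q(u, b) = 10*u
h*(-1) + q(d(-4), (1 + 0) - 3) = -¾*(-1) + 10*(-4) = ¾ - 40 = -157/4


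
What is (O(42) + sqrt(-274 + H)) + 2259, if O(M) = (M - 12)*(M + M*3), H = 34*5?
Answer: 7299 + 2*I*sqrt(26) ≈ 7299.0 + 10.198*I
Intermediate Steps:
H = 170
O(M) = 4*M*(-12 + M) (O(M) = (-12 + M)*(M + 3*M) = (-12 + M)*(4*M) = 4*M*(-12 + M))
(O(42) + sqrt(-274 + H)) + 2259 = (4*42*(-12 + 42) + sqrt(-274 + 170)) + 2259 = (4*42*30 + sqrt(-104)) + 2259 = (5040 + 2*I*sqrt(26)) + 2259 = 7299 + 2*I*sqrt(26)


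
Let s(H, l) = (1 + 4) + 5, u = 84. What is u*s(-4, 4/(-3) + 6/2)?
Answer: 840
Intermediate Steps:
s(H, l) = 10 (s(H, l) = 5 + 5 = 10)
u*s(-4, 4/(-3) + 6/2) = 84*10 = 840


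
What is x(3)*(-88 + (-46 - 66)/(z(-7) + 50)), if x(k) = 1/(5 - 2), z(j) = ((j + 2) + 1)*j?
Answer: -3488/117 ≈ -29.812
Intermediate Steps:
z(j) = j*(3 + j) (z(j) = ((2 + j) + 1)*j = (3 + j)*j = j*(3 + j))
x(k) = ⅓ (x(k) = 1/3 = ⅓)
x(3)*(-88 + (-46 - 66)/(z(-7) + 50)) = (-88 + (-46 - 66)/(-7*(3 - 7) + 50))/3 = (-88 - 112/(-7*(-4) + 50))/3 = (-88 - 112/(28 + 50))/3 = (-88 - 112/78)/3 = (-88 - 112*1/78)/3 = (-88 - 56/39)/3 = (⅓)*(-3488/39) = -3488/117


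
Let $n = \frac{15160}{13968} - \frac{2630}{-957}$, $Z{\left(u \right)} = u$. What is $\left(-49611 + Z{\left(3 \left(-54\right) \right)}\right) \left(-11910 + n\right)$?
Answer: $\frac{110021975078425}{185658} \approx 5.9261 \cdot 10^{8}$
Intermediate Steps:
$n = \frac{2135165}{556974}$ ($n = 15160 \cdot \frac{1}{13968} - - \frac{2630}{957} = \frac{1895}{1746} + \frac{2630}{957} = \frac{2135165}{556974} \approx 3.8335$)
$\left(-49611 + Z{\left(3 \left(-54\right) \right)}\right) \left(-11910 + n\right) = \left(-49611 + 3 \left(-54\right)\right) \left(-11910 + \frac{2135165}{556974}\right) = \left(-49611 - 162\right) \left(- \frac{6631425175}{556974}\right) = \left(-49773\right) \left(- \frac{6631425175}{556974}\right) = \frac{110021975078425}{185658}$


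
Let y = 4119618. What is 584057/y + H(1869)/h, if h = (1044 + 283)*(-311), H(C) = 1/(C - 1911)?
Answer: 281211781451/1983512988037 ≈ 0.14177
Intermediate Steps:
H(C) = 1/(-1911 + C)
h = -412697 (h = 1327*(-311) = -412697)
584057/y + H(1869)/h = 584057/4119618 + 1/((-1911 + 1869)*(-412697)) = 584057*(1/4119618) - 1/412697/(-42) = 584057/4119618 - 1/42*(-1/412697) = 584057/4119618 + 1/17333274 = 281211781451/1983512988037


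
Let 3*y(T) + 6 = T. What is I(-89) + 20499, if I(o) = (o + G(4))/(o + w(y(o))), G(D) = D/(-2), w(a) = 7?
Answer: 1681009/82 ≈ 20500.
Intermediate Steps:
y(T) = -2 + T/3
G(D) = -D/2 (G(D) = D*(-½) = -D/2)
I(o) = (-2 + o)/(7 + o) (I(o) = (o - ½*4)/(o + 7) = (o - 2)/(7 + o) = (-2 + o)/(7 + o))
I(-89) + 20499 = (-2 - 89)/(7 - 89) + 20499 = -91/(-82) + 20499 = -1/82*(-91) + 20499 = 91/82 + 20499 = 1681009/82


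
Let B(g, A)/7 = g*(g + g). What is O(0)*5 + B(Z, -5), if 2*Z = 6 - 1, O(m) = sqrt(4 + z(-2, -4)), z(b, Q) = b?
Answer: 175/2 + 5*sqrt(2) ≈ 94.571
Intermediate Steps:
O(m) = sqrt(2) (O(m) = sqrt(4 - 2) = sqrt(2))
Z = 5/2 (Z = (6 - 1)/2 = (1/2)*5 = 5/2 ≈ 2.5000)
B(g, A) = 14*g**2 (B(g, A) = 7*(g*(g + g)) = 7*(g*(2*g)) = 7*(2*g**2) = 14*g**2)
O(0)*5 + B(Z, -5) = sqrt(2)*5 + 14*(5/2)**2 = 5*sqrt(2) + 14*(25/4) = 5*sqrt(2) + 175/2 = 175/2 + 5*sqrt(2)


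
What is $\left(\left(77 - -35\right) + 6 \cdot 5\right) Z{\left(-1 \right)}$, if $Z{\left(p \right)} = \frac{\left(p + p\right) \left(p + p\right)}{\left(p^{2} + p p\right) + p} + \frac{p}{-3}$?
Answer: $\frac{1846}{3} \approx 615.33$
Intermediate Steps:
$Z{\left(p \right)} = - \frac{p}{3} + \frac{4 p^{2}}{p + 2 p^{2}}$ ($Z{\left(p \right)} = \frac{2 p 2 p}{\left(p^{2} + p^{2}\right) + p} + p \left(- \frac{1}{3}\right) = \frac{4 p^{2}}{2 p^{2} + p} - \frac{p}{3} = \frac{4 p^{2}}{p + 2 p^{2}} - \frac{p}{3} = - \frac{p}{3} + \frac{4 p^{2}}{p + 2 p^{2}}$)
$\left(\left(77 - -35\right) + 6 \cdot 5\right) Z{\left(-1 \right)} = \left(\left(77 - -35\right) + 6 \cdot 5\right) \frac{1}{3} \left(-1\right) \frac{1}{1 + 2 \left(-1\right)} \left(11 - -2\right) = \left(\left(77 + 35\right) + 30\right) \frac{1}{3} \left(-1\right) \frac{1}{1 - 2} \left(11 + 2\right) = \left(112 + 30\right) \frac{1}{3} \left(-1\right) \frac{1}{-1} \cdot 13 = 142 \cdot \frac{1}{3} \left(-1\right) \left(-1\right) 13 = 142 \cdot \frac{13}{3} = \frac{1846}{3}$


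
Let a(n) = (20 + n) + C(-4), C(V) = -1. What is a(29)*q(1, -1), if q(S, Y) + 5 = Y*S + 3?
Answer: -144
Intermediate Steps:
a(n) = 19 + n (a(n) = (20 + n) - 1 = 19 + n)
q(S, Y) = -2 + S*Y (q(S, Y) = -5 + (Y*S + 3) = -5 + (S*Y + 3) = -5 + (3 + S*Y) = -2 + S*Y)
a(29)*q(1, -1) = (19 + 29)*(-2 + 1*(-1)) = 48*(-2 - 1) = 48*(-3) = -144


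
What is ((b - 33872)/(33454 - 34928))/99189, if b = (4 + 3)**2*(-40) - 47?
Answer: 35879/146204586 ≈ 0.00024540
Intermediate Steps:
b = -2007 (b = 7**2*(-40) - 47 = 49*(-40) - 47 = -1960 - 47 = -2007)
((b - 33872)/(33454 - 34928))/99189 = ((-2007 - 33872)/(33454 - 34928))/99189 = -35879/(-1474)*(1/99189) = -35879*(-1/1474)*(1/99189) = (35879/1474)*(1/99189) = 35879/146204586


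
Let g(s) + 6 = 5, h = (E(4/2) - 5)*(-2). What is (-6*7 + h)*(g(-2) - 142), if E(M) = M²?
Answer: 5720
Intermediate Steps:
h = 2 (h = ((4/2)² - 5)*(-2) = ((4*(½))² - 5)*(-2) = (2² - 5)*(-2) = (4 - 5)*(-2) = -1*(-2) = 2)
g(s) = -1 (g(s) = -6 + 5 = -1)
(-6*7 + h)*(g(-2) - 142) = (-6*7 + 2)*(-1 - 142) = (-42 + 2)*(-143) = -40*(-143) = 5720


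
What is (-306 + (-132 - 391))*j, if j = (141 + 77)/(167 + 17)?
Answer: -90361/92 ≈ -982.18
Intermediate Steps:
j = 109/92 (j = 218/184 = 218*(1/184) = 109/92 ≈ 1.1848)
(-306 + (-132 - 391))*j = (-306 + (-132 - 391))*(109/92) = (-306 - 523)*(109/92) = -829*109/92 = -90361/92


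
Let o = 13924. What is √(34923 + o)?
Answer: √48847 ≈ 221.01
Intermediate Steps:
√(34923 + o) = √(34923 + 13924) = √48847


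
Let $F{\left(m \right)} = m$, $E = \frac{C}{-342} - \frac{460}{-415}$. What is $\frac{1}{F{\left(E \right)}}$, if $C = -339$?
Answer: $\frac{9462}{19867} \approx 0.47627$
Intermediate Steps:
$E = \frac{19867}{9462}$ ($E = - \frac{339}{-342} - \frac{460}{-415} = \left(-339\right) \left(- \frac{1}{342}\right) - - \frac{92}{83} = \frac{113}{114} + \frac{92}{83} = \frac{19867}{9462} \approx 2.0997$)
$\frac{1}{F{\left(E \right)}} = \frac{1}{\frac{19867}{9462}} = \frac{9462}{19867}$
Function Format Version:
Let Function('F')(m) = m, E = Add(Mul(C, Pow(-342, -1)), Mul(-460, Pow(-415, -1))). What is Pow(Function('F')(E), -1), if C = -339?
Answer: Rational(9462, 19867) ≈ 0.47627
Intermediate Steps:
E = Rational(19867, 9462) (E = Add(Mul(-339, Pow(-342, -1)), Mul(-460, Pow(-415, -1))) = Add(Mul(-339, Rational(-1, 342)), Mul(-460, Rational(-1, 415))) = Add(Rational(113, 114), Rational(92, 83)) = Rational(19867, 9462) ≈ 2.0997)
Pow(Function('F')(E), -1) = Pow(Rational(19867, 9462), -1) = Rational(9462, 19867)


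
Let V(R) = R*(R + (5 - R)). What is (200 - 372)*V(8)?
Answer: -6880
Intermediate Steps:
V(R) = 5*R (V(R) = R*5 = 5*R)
(200 - 372)*V(8) = (200 - 372)*(5*8) = -172*40 = -6880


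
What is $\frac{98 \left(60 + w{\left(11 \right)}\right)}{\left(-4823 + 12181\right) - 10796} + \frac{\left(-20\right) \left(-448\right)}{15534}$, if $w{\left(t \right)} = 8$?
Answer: $- \frac{2019836}{1483497} \approx -1.3615$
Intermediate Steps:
$\frac{98 \left(60 + w{\left(11 \right)}\right)}{\left(-4823 + 12181\right) - 10796} + \frac{\left(-20\right) \left(-448\right)}{15534} = \frac{98 \left(60 + 8\right)}{\left(-4823 + 12181\right) - 10796} + \frac{\left(-20\right) \left(-448\right)}{15534} = \frac{98 \cdot 68}{7358 - 10796} + 8960 \cdot \frac{1}{15534} = \frac{6664}{-3438} + \frac{4480}{7767} = 6664 \left(- \frac{1}{3438}\right) + \frac{4480}{7767} = - \frac{3332}{1719} + \frac{4480}{7767} = - \frac{2019836}{1483497}$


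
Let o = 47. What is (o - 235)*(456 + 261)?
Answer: -134796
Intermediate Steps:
(o - 235)*(456 + 261) = (47 - 235)*(456 + 261) = -188*717 = -134796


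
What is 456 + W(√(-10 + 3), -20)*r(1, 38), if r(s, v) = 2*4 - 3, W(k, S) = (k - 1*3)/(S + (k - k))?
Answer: 1827/4 - I*√7/4 ≈ 456.75 - 0.66144*I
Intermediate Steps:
W(k, S) = (-3 + k)/S (W(k, S) = (k - 3)/(S + 0) = (-3 + k)/S)
r(s, v) = 5 (r(s, v) = 8 - 3 = 5)
456 + W(√(-10 + 3), -20)*r(1, 38) = 456 + ((-3 + √(-10 + 3))/(-20))*5 = 456 - (-3 + √(-7))/20*5 = 456 - (-3 + I*√7)/20*5 = 456 + (3/20 - I*√7/20)*5 = 456 + (¾ - I*√7/4) = 1827/4 - I*√7/4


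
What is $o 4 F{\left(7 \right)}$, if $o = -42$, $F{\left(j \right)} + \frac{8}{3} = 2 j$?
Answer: $-1904$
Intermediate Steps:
$F{\left(j \right)} = - \frac{8}{3} + 2 j$
$o 4 F{\left(7 \right)} = \left(-42\right) 4 \left(- \frac{8}{3} + 2 \cdot 7\right) = - 168 \left(- \frac{8}{3} + 14\right) = \left(-168\right) \frac{34}{3} = -1904$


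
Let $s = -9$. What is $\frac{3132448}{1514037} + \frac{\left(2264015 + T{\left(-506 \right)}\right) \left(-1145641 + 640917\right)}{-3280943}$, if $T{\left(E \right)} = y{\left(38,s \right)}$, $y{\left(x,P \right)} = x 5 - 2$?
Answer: $\frac{1730248119681960428}{4967469096891} \approx 3.4832 \cdot 10^{5}$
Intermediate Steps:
$y{\left(x,P \right)} = -2 + 5 x$ ($y{\left(x,P \right)} = 5 x - 2 = -2 + 5 x$)
$T{\left(E \right)} = 188$ ($T{\left(E \right)} = -2 + 5 \cdot 38 = -2 + 190 = 188$)
$\frac{3132448}{1514037} + \frac{\left(2264015 + T{\left(-506 \right)}\right) \left(-1145641 + 640917\right)}{-3280943} = \frac{3132448}{1514037} + \frac{\left(2264015 + 188\right) \left(-1145641 + 640917\right)}{-3280943} = 3132448 \cdot \frac{1}{1514037} + 2264203 \left(-504724\right) \left(- \frac{1}{3280943}\right) = \frac{3132448}{1514037} - - \frac{1142797594972}{3280943} = \frac{3132448}{1514037} + \frac{1142797594972}{3280943} = \frac{1730248119681960428}{4967469096891}$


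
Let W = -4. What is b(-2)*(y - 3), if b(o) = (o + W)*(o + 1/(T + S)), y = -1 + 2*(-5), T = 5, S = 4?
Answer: -476/3 ≈ -158.67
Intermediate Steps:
y = -11 (y = -1 - 10 = -11)
b(o) = (-4 + o)*(1/9 + o) (b(o) = (o - 4)*(o + 1/(5 + 4)) = (-4 + o)*(o + 1/9) = (-4 + o)*(1/9 + o))
b(-2)*(y - 3) = (-4/9 + (-2)**2 - 35/9*(-2))*(-11 - 3) = (-4/9 + 4 + 70/9)*(-14) = (34/3)*(-14) = -476/3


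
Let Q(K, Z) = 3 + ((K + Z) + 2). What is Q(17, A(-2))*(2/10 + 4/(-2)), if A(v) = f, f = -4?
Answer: -162/5 ≈ -32.400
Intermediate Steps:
A(v) = -4
Q(K, Z) = 5 + K + Z (Q(K, Z) = 3 + (2 + K + Z) = 5 + K + Z)
Q(17, A(-2))*(2/10 + 4/(-2)) = (5 + 17 - 4)*(2/10 + 4/(-2)) = 18*(2*(⅒) + 4*(-½)) = 18*(⅕ - 2) = 18*(-9/5) = -162/5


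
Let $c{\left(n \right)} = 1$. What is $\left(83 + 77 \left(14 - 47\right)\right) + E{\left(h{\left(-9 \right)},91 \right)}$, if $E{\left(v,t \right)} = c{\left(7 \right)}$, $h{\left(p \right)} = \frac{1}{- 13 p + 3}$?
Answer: $-2457$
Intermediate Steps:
$h{\left(p \right)} = \frac{1}{3 - 13 p}$
$E{\left(v,t \right)} = 1$
$\left(83 + 77 \left(14 - 47\right)\right) + E{\left(h{\left(-9 \right)},91 \right)} = \left(83 + 77 \left(14 - 47\right)\right) + 1 = \left(83 + 77 \left(-33\right)\right) + 1 = \left(83 - 2541\right) + 1 = -2458 + 1 = -2457$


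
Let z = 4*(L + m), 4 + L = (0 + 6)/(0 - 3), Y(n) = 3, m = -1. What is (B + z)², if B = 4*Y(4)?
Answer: 256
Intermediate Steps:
L = -6 (L = -4 + (0 + 6)/(0 - 3) = -4 + 6/(-3) = -4 + 6*(-⅓) = -4 - 2 = -6)
z = -28 (z = 4*(-6 - 1) = 4*(-7) = -28)
B = 12 (B = 4*3 = 12)
(B + z)² = (12 - 28)² = (-16)² = 256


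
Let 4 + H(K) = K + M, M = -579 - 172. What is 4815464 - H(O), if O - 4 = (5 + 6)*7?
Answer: 4816138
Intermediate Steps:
M = -751
O = 81 (O = 4 + (5 + 6)*7 = 4 + 11*7 = 4 + 77 = 81)
H(K) = -755 + K (H(K) = -4 + (K - 751) = -4 + (-751 + K) = -755 + K)
4815464 - H(O) = 4815464 - (-755 + 81) = 4815464 - 1*(-674) = 4815464 + 674 = 4816138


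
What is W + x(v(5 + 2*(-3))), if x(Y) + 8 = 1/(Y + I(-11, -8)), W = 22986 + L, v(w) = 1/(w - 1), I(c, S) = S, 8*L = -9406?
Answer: 1482545/68 ≈ 21802.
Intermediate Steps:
L = -4703/4 (L = (1/8)*(-9406) = -4703/4 ≈ -1175.8)
v(w) = 1/(-1 + w)
W = 87241/4 (W = 22986 - 4703/4 = 87241/4 ≈ 21810.)
x(Y) = -8 + 1/(-8 + Y) (x(Y) = -8 + 1/(Y - 8) = -8 + 1/(-8 + Y))
W + x(v(5 + 2*(-3))) = 87241/4 + (65 - 8/(-1 + (5 + 2*(-3))))/(-8 + 1/(-1 + (5 + 2*(-3)))) = 87241/4 + (65 - 8/(-1 + (5 - 6)))/(-8 + 1/(-1 + (5 - 6))) = 87241/4 + (65 - 8/(-1 - 1))/(-8 + 1/(-1 - 1)) = 87241/4 + (65 - 8/(-2))/(-8 + 1/(-2)) = 87241/4 + (65 - 8*(-1/2))/(-8 - 1/2) = 87241/4 + (65 + 4)/(-17/2) = 87241/4 - 2/17*69 = 87241/4 - 138/17 = 1482545/68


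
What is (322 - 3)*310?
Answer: 98890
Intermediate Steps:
(322 - 3)*310 = 319*310 = 98890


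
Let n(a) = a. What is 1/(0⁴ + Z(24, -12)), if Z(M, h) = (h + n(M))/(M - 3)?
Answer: 7/4 ≈ 1.7500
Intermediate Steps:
Z(M, h) = (M + h)/(-3 + M) (Z(M, h) = (h + M)/(M - 3) = (M + h)/(-3 + M))
1/(0⁴ + Z(24, -12)) = 1/(0⁴ + (24 - 12)/(-3 + 24)) = 1/(0 + 12/21) = 1/(0 + (1/21)*12) = 1/(0 + 4/7) = 1/(4/7) = 7/4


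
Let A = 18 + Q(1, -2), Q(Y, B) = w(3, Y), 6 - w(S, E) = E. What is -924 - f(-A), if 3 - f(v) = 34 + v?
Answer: -916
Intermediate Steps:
w(S, E) = 6 - E
Q(Y, B) = 6 - Y
A = 23 (A = 18 + (6 - 1*1) = 18 + (6 - 1) = 18 + 5 = 23)
f(v) = -31 - v (f(v) = 3 - (34 + v) = 3 + (-34 - v) = -31 - v)
-924 - f(-A) = -924 - (-31 - (-1)*23) = -924 - (-31 - 1*(-23)) = -924 - (-31 + 23) = -924 - 1*(-8) = -924 + 8 = -916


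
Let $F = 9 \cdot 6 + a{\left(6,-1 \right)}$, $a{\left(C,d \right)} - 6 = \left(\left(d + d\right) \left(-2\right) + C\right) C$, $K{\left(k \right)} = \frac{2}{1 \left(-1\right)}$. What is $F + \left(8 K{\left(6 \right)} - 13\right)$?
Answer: $91$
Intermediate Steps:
$K{\left(k \right)} = -2$ ($K{\left(k \right)} = \frac{2}{-1} = 2 \left(-1\right) = -2$)
$a{\left(C,d \right)} = 6 + C \left(C - 4 d\right)$ ($a{\left(C,d \right)} = 6 + \left(\left(d + d\right) \left(-2\right) + C\right) C = 6 + \left(2 d \left(-2\right) + C\right) C = 6 + \left(- 4 d + C\right) C = 6 + \left(C - 4 d\right) C = 6 + C \left(C - 4 d\right)$)
$F = 120$ ($F = 9 \cdot 6 + \left(6 + 6^{2} - 24 \left(-1\right)\right) = 54 + \left(6 + 36 + 24\right) = 54 + 66 = 120$)
$F + \left(8 K{\left(6 \right)} - 13\right) = 120 + \left(8 \left(-2\right) - 13\right) = 120 - 29 = 91$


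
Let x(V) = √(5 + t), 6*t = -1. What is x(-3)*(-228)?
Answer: -38*√174 ≈ -501.25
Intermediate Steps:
t = -⅙ (t = (⅙)*(-1) = -⅙ ≈ -0.16667)
x(V) = √174/6 (x(V) = √(5 - ⅙) = √(29/6) = √174/6)
x(-3)*(-228) = (√174/6)*(-228) = -38*√174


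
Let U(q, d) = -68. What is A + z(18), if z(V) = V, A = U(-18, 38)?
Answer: -50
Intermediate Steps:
A = -68
A + z(18) = -68 + 18 = -50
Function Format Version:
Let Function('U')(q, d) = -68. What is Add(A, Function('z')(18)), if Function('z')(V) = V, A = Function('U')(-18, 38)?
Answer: -50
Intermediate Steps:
A = -68
Add(A, Function('z')(18)) = Add(-68, 18) = -50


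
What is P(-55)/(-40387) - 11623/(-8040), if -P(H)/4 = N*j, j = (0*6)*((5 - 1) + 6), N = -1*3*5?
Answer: 11623/8040 ≈ 1.4456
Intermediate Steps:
N = -15 (N = -3*5 = -15)
j = 0 (j = 0*(4 + 6) = 0*10 = 0)
P(H) = 0 (P(H) = -(-60)*0 = -4*0 = 0)
P(-55)/(-40387) - 11623/(-8040) = 0/(-40387) - 11623/(-8040) = 0*(-1/40387) - 11623*(-1/8040) = 0 + 11623/8040 = 11623/8040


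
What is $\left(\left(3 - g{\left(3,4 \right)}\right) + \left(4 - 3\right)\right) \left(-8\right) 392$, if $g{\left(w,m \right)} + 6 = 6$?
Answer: $-12544$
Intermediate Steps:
$g{\left(w,m \right)} = 0$ ($g{\left(w,m \right)} = -6 + 6 = 0$)
$\left(\left(3 - g{\left(3,4 \right)}\right) + \left(4 - 3\right)\right) \left(-8\right) 392 = \left(\left(3 - 0\right) + \left(4 - 3\right)\right) \left(-8\right) 392 = \left(\left(3 + 0\right) + \left(4 - 3\right)\right) \left(-8\right) 392 = \left(3 + 1\right) \left(-8\right) 392 = 4 \left(-8\right) 392 = \left(-32\right) 392 = -12544$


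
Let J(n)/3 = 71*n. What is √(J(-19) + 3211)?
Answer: 2*I*√209 ≈ 28.914*I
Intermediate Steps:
J(n) = 213*n (J(n) = 3*(71*n) = 213*n)
√(J(-19) + 3211) = √(213*(-19) + 3211) = √(-4047 + 3211) = √(-836) = 2*I*√209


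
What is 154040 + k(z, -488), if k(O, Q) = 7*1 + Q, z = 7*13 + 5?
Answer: 153559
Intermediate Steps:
z = 96 (z = 91 + 5 = 96)
k(O, Q) = 7 + Q
154040 + k(z, -488) = 154040 + (7 - 488) = 154040 - 481 = 153559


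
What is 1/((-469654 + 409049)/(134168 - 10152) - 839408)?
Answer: -5392/4526090571 ≈ -1.1913e-6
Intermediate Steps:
1/((-469654 + 409049)/(134168 - 10152) - 839408) = 1/(-60605/124016 - 839408) = 1/(-60605*1/124016 - 839408) = 1/(-2635/5392 - 839408) = 1/(-4526090571/5392) = -5392/4526090571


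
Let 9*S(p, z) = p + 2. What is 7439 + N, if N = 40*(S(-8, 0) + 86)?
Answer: 32557/3 ≈ 10852.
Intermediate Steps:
S(p, z) = 2/9 + p/9 (S(p, z) = (p + 2)/9 = (2 + p)/9 = 2/9 + p/9)
N = 10240/3 (N = 40*((2/9 + (1/9)*(-8)) + 86) = 40*((2/9 - 8/9) + 86) = 40*(-2/3 + 86) = 40*(256/3) = 10240/3 ≈ 3413.3)
7439 + N = 7439 + 10240/3 = 32557/3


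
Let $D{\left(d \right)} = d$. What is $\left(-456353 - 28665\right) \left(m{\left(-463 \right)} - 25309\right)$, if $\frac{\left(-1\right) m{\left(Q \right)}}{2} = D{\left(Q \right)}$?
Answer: $11826193894$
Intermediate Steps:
$m{\left(Q \right)} = - 2 Q$
$\left(-456353 - 28665\right) \left(m{\left(-463 \right)} - 25309\right) = \left(-456353 - 28665\right) \left(\left(-2\right) \left(-463\right) - 25309\right) = - 485018 \left(926 - 25309\right) = \left(-485018\right) \left(-24383\right) = 11826193894$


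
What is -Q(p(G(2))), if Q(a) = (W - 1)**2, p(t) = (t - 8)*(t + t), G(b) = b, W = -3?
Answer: -16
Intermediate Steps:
p(t) = 2*t*(-8 + t) (p(t) = (-8 + t)*(2*t) = 2*t*(-8 + t))
Q(a) = 16 (Q(a) = (-3 - 1)**2 = (-4)**2 = 16)
-Q(p(G(2))) = -1*16 = -16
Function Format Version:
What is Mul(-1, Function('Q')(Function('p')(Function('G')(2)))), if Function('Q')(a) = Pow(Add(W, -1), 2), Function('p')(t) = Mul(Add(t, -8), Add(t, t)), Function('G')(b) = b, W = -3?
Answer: -16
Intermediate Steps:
Function('p')(t) = Mul(2, t, Add(-8, t)) (Function('p')(t) = Mul(Add(-8, t), Mul(2, t)) = Mul(2, t, Add(-8, t)))
Function('Q')(a) = 16 (Function('Q')(a) = Pow(Add(-3, -1), 2) = Pow(-4, 2) = 16)
Mul(-1, Function('Q')(Function('p')(Function('G')(2)))) = Mul(-1, 16) = -16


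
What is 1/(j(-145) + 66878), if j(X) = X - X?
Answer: 1/66878 ≈ 1.4953e-5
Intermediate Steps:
j(X) = 0
1/(j(-145) + 66878) = 1/(0 + 66878) = 1/66878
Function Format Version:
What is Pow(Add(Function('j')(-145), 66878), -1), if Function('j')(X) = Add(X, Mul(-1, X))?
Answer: Rational(1, 66878) ≈ 1.4953e-5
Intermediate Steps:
Function('j')(X) = 0
Pow(Add(Function('j')(-145), 66878), -1) = Pow(Add(0, 66878), -1) = Pow(66878, -1) = Rational(1, 66878)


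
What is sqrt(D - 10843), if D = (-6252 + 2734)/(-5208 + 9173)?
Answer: I*sqrt(170479191545)/3965 ≈ 104.13*I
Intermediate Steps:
D = -3518/3965 ≈ -0.88726
sqrt(D - 10843) = sqrt(-3518/3965 - 10843) = sqrt(-42996013/3965) = I*sqrt(170479191545)/3965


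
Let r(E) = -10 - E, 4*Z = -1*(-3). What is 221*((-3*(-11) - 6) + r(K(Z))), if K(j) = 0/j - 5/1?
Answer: 4862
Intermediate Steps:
Z = ¾ (Z = (-1*(-3))/4 = (¼)*3 = ¾ ≈ 0.75000)
K(j) = -5 (K(j) = 0 - 5*1 = 0 - 5 = -5)
221*((-3*(-11) - 6) + r(K(Z))) = 221*((-3*(-11) - 6) + (-10 - 1*(-5))) = 221*((33 - 6) + (-10 + 5)) = 221*(27 - 5) = 221*22 = 4862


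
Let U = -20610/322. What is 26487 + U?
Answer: 4254102/161 ≈ 26423.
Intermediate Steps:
U = -10305/161 (U = -20610*1/322 = -10305/161 ≈ -64.006)
26487 + U = 26487 - 10305/161 = 4254102/161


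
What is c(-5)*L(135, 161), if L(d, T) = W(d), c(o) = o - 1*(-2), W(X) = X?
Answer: -405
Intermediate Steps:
c(o) = 2 + o (c(o) = o + 2 = 2 + o)
L(d, T) = d
c(-5)*L(135, 161) = (2 - 5)*135 = -3*135 = -405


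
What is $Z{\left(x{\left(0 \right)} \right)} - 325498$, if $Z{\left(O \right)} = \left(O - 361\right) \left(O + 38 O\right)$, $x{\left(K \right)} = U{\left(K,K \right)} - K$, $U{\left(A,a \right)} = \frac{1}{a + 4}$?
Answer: $- \frac{5264245}{16} \approx -3.2902 \cdot 10^{5}$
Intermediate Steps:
$U{\left(A,a \right)} = \frac{1}{4 + a}$
$x{\left(K \right)} = \frac{1}{4 + K} - K$
$Z{\left(O \right)} = 39 O \left(-361 + O\right)$ ($Z{\left(O \right)} = \left(-361 + O\right) 39 O = 39 O \left(-361 + O\right)$)
$Z{\left(x{\left(0 \right)} \right)} - 325498 = 39 \frac{1 - 0 \left(4 + 0\right)}{4 + 0} \left(-361 + \frac{1 - 0 \left(4 + 0\right)}{4 + 0}\right) - 325498 = 39 \frac{1 - 0 \cdot 4}{4} \left(-361 + \frac{1 - 0 \cdot 4}{4}\right) - 325498 = 39 \frac{1 + 0}{4} \left(-361 + \frac{1 + 0}{4}\right) - 325498 = 39 \cdot \frac{1}{4} \cdot 1 \left(-361 + \frac{1}{4} \cdot 1\right) - 325498 = 39 \cdot \frac{1}{4} \left(-361 + \frac{1}{4}\right) - 325498 = 39 \cdot \frac{1}{4} \left(- \frac{1443}{4}\right) - 325498 = - \frac{56277}{16} - 325498 = - \frac{5264245}{16}$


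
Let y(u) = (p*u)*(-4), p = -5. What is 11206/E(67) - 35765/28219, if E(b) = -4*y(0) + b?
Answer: 313825859/1890673 ≈ 165.99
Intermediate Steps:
y(u) = 20*u (y(u) = -5*u*(-4) = 20*u)
E(b) = b (E(b) = -80*0 + b = -4*0 + b = 0 + b = b)
11206/E(67) - 35765/28219 = 11206/67 - 35765/28219 = 313825859/1890673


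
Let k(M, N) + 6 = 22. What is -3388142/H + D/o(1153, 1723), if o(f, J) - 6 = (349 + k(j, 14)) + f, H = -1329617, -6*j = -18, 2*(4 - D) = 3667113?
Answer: -4865518091969/4052672616 ≈ -1200.6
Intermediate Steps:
D = -3667105/2 (D = 4 - ½*3667113 = 4 - 3667113/2 = -3667105/2 ≈ -1.8336e+6)
j = 3 (j = -⅙*(-18) = 3)
k(M, N) = 16 (k(M, N) = -6 + 22 = 16)
o(f, J) = 371 + f (o(f, J) = 6 + ((349 + 16) + f) = 6 + (365 + f) = 371 + f)
-3388142/H + D/o(1153, 1723) = -3388142/(-1329617) - 3667105/(2*(371 + 1153)) = -3388142*(-1/1329617) - 3667105/2/1524 = 3388142/1329617 - 3667105/2*1/1524 = 3388142/1329617 - 3667105/3048 = -4865518091969/4052672616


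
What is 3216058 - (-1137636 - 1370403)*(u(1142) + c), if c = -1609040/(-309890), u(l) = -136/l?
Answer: 282051225042050/17694719 ≈ 1.5940e+7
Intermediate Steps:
c = 160904/30989 (c = -1609040*(-1/309890) = 160904/30989 ≈ 5.1923)
3216058 - (-1137636 - 1370403)*(u(1142) + c) = 3216058 - (-1137636 - 1370403)*(-136/1142 + 160904/30989) = 3216058 - (-2508039)*(-136*1/1142 + 160904/30989) = 3216058 - (-2508039)*(-68/571 + 160904/30989) = 3216058 - (-2508039)*89768932/17694719 = 3216058 - 1*(-225143982444348/17694719) = 3216058 + 225143982444348/17694719 = 282051225042050/17694719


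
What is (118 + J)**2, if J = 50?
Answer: 28224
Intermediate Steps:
(118 + J)**2 = (118 + 50)**2 = 168**2 = 28224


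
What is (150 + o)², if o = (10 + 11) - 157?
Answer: 196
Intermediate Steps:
o = -136 (o = 21 - 157 = -136)
(150 + o)² = (150 - 136)² = 14² = 196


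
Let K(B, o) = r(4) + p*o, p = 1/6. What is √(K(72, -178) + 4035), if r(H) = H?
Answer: 2*√9021/3 ≈ 63.319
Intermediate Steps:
p = ⅙ ≈ 0.16667
K(B, o) = 4 + o/6
√(K(72, -178) + 4035) = √((4 + (⅙)*(-178)) + 4035) = √((4 - 89/3) + 4035) = √(-77/3 + 4035) = √(12028/3) = 2*√9021/3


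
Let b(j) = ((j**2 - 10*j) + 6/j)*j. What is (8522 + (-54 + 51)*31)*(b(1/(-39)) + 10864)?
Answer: 5434995084631/59319 ≈ 9.1623e+7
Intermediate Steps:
b(j) = j*(j**2 - 10*j + 6/j) (b(j) = (j**2 - 10*j + 6/j)*j = j*(j**2 - 10*j + 6/j))
(8522 + (-54 + 51)*31)*(b(1/(-39)) + 10864) = (8522 + (-54 + 51)*31)*((6 + (1/(-39))**3 - 10*(1/(-39))**2) + 10864) = (8522 - 3*31)*((6 + (-1/39)**3 - 10*(-1/39)**2) + 10864) = (8522 - 93)*((6 - 1/59319 - 10*1/1521) + 10864) = 8429*((6 - 1/59319 - 10/1521) + 10864) = 8429*(355523/59319 + 10864) = 8429*(644797139/59319) = 5434995084631/59319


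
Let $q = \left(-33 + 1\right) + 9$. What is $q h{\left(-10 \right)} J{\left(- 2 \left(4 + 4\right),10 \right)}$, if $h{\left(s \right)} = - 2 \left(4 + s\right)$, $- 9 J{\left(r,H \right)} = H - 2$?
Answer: $\frac{736}{3} \approx 245.33$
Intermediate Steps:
$J{\left(r,H \right)} = \frac{2}{9} - \frac{H}{9}$ ($J{\left(r,H \right)} = - \frac{H - 2}{9} = - \frac{-2 + H}{9} = \frac{2}{9} - \frac{H}{9}$)
$h{\left(s \right)} = -8 - 2 s$
$q = -23$ ($q = -32 + 9 = -23$)
$q h{\left(-10 \right)} J{\left(- 2 \left(4 + 4\right),10 \right)} = - 23 \left(-8 - -20\right) \left(\frac{2}{9} - \frac{10}{9}\right) = - 23 \left(-8 + 20\right) \left(\frac{2}{9} - \frac{10}{9}\right) = \left(-23\right) 12 \left(- \frac{8}{9}\right) = \left(-276\right) \left(- \frac{8}{9}\right) = \frac{736}{3}$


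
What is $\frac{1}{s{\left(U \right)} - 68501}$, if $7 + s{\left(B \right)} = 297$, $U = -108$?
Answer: $- \frac{1}{68211} \approx -1.466 \cdot 10^{-5}$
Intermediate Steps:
$s{\left(B \right)} = 290$ ($s{\left(B \right)} = -7 + 297 = 290$)
$\frac{1}{s{\left(U \right)} - 68501} = \frac{1}{290 - 68501} = \frac{1}{-68211} = - \frac{1}{68211}$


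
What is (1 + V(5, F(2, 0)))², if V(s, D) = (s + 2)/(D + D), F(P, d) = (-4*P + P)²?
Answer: 6241/5184 ≈ 1.2039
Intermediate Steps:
F(P, d) = 9*P² (F(P, d) = (-3*P)² = 9*P²)
V(s, D) = (2 + s)/(2*D) (V(s, D) = (2 + s)/((2*D)) = (2 + s)*(1/(2*D)) = (2 + s)/(2*D))
(1 + V(5, F(2, 0)))² = (1 + (2 + 5)/(2*((9*2²))))² = (1 + (½)*7/(9*4))² = (1 + (½)*7/36)² = (1 + (½)*(1/36)*7)² = (1 + 7/72)² = (79/72)² = 6241/5184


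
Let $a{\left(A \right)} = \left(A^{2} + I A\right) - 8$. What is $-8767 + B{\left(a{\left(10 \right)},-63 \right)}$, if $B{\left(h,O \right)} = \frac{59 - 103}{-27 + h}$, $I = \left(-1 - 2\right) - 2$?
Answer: $- \frac{131549}{15} \approx -8769.9$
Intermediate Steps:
$I = -5$ ($I = -3 - 2 = -5$)
$a{\left(A \right)} = -8 + A^{2} - 5 A$ ($a{\left(A \right)} = \left(A^{2} - 5 A\right) - 8 = -8 + A^{2} - 5 A$)
$B{\left(h,O \right)} = - \frac{44}{-27 + h}$
$-8767 + B{\left(a{\left(10 \right)},-63 \right)} = -8767 - \frac{44}{-27 - \left(58 - 100\right)} = -8767 - \frac{44}{-27 - -42} = -8767 - \frac{44}{-27 + 42} = -8767 - \frac{44}{15} = - \frac{131549}{15}$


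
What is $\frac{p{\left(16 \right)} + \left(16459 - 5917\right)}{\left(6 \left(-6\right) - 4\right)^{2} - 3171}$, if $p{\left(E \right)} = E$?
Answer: $- \frac{10558}{1571} \approx -6.7206$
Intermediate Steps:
$\frac{p{\left(16 \right)} + \left(16459 - 5917\right)}{\left(6 \left(-6\right) - 4\right)^{2} - 3171} = \frac{16 + \left(16459 - 5917\right)}{\left(6 \left(-6\right) - 4\right)^{2} - 3171} = \frac{16 + \left(16459 - 5917\right)}{\left(-36 - 4\right)^{2} - 3171} = \frac{16 + 10542}{\left(-40\right)^{2} - 3171} = \frac{10558}{1600 - 3171} = \frac{10558}{-1571} = 10558 \left(- \frac{1}{1571}\right) = - \frac{10558}{1571}$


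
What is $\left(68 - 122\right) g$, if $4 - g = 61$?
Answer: $3078$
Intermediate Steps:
$g = -57$ ($g = 4 - 61 = -57$)
$\left(68 - 122\right) g = \left(68 - 122\right) \left(-57\right) = \left(-54\right) \left(-57\right) = 3078$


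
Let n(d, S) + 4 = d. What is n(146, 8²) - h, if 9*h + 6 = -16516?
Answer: 17800/9 ≈ 1977.8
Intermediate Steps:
n(d, S) = -4 + d
h = -16522/9 (h = -⅔ + (⅑)*(-16516) = -⅔ - 16516/9 = -16522/9 ≈ -1835.8)
n(146, 8²) - h = (-4 + 146) - 1*(-16522/9) = 142 + 16522/9 = 17800/9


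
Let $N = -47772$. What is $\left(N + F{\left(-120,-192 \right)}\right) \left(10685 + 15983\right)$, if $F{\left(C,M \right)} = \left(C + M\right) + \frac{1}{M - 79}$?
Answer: $- \frac{347504441020}{271} \approx -1.2823 \cdot 10^{9}$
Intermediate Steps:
$F{\left(C,M \right)} = C + M + \frac{1}{-79 + M}$ ($F{\left(C,M \right)} = \left(C + M\right) + \frac{1}{-79 + M} = C + M + \frac{1}{-79 + M}$)
$\left(N + F{\left(-120,-192 \right)}\right) \left(10685 + 15983\right) = \left(-47772 + \frac{1 + \left(-192\right)^{2} - -9480 - -15168 - -23040}{-79 - 192}\right) \left(10685 + 15983\right) = \left(-47772 + \frac{1 + 36864 + 9480 + 15168 + 23040}{-271}\right) 26668 = \left(-47772 - \frac{84553}{271}\right) 26668 = \left(- \frac{13030765}{271}\right) 26668 = - \frac{347504441020}{271}$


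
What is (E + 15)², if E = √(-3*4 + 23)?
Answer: (15 + √11)² ≈ 335.50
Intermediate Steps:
E = √11 (E = √(-12 + 23) = √11 ≈ 3.3166)
(E + 15)² = (√11 + 15)² = (15 + √11)²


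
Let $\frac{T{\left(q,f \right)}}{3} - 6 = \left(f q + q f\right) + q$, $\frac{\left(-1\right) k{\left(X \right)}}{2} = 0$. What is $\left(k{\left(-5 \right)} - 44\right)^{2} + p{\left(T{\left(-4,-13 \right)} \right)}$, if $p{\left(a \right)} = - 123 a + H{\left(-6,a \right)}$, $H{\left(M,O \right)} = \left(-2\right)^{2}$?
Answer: $-37174$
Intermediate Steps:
$k{\left(X \right)} = 0$ ($k{\left(X \right)} = \left(-2\right) 0 = 0$)
$H{\left(M,O \right)} = 4$
$T{\left(q,f \right)} = 18 + 3 q + 6 f q$ ($T{\left(q,f \right)} = 18 + 3 \left(\left(f q + q f\right) + q\right) = 18 + 3 \left(\left(f q + f q\right) + q\right) = 18 + 3 \left(2 f q + q\right) = 18 + 3 \left(q + 2 f q\right) = 18 + \left(3 q + 6 f q\right) = 18 + 3 q + 6 f q$)
$p{\left(a \right)} = 4 - 123 a$ ($p{\left(a \right)} = - 123 a + 4 = 4 - 123 a$)
$\left(k{\left(-5 \right)} - 44\right)^{2} + p{\left(T{\left(-4,-13 \right)} \right)} = \left(0 - 44\right)^{2} + \left(4 - 123 \left(18 + 3 \left(-4\right) + 6 \left(-13\right) \left(-4\right)\right)\right) = \left(-44\right)^{2} + \left(4 - 123 \left(18 - 12 + 312\right)\right) = 1936 + \left(4 - 39114\right) = 1936 - 39110 = -37174$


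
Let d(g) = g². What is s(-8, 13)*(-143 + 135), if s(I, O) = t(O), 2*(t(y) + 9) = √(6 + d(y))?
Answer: 72 - 20*√7 ≈ 19.085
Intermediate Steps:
t(y) = -9 + √(6 + y²)/2
s(I, O) = -9 + √(6 + O²)/2
s(-8, 13)*(-143 + 135) = (-9 + √(6 + 13²)/2)*(-143 + 135) = (-9 + √(6 + 169)/2)*(-8) = (-9 + √175/2)*(-8) = (-9 + (5*√7)/2)*(-8) = (-9 + 5*√7/2)*(-8) = 72 - 20*√7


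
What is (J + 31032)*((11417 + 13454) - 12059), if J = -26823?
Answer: 53925708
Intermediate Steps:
(J + 31032)*((11417 + 13454) - 12059) = (-26823 + 31032)*((11417 + 13454) - 12059) = 4209*(24871 - 12059) = 4209*12812 = 53925708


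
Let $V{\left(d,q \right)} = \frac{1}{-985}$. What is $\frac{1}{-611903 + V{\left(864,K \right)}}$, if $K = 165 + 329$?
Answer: $- \frac{985}{602724456} \approx -1.6342 \cdot 10^{-6}$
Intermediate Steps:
$K = 494$
$V{\left(d,q \right)} = - \frac{1}{985}$
$\frac{1}{-611903 + V{\left(864,K \right)}} = \frac{1}{-611903 - \frac{1}{985}} = \frac{1}{- \frac{602724456}{985}} = - \frac{985}{602724456}$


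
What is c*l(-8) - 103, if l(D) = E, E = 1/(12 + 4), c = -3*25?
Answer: -1723/16 ≈ -107.69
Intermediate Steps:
c = -75
E = 1/16 ≈ 0.062500
l(D) = 1/16
c*l(-8) - 103 = -75*1/16 - 103 = -75/16 - 103 = -1723/16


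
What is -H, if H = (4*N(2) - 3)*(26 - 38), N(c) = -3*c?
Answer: -324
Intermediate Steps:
H = 324 (H = (4*(-3*2) - 3)*(26 - 38) = (4*(-6) - 3)*(-12) = (-24 - 3)*(-12) = -27*(-12) = 324)
-H = -1*324 = -324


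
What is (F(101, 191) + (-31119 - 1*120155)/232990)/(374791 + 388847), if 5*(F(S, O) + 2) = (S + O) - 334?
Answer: -257437/17792001762 ≈ -1.4469e-5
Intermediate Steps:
F(S, O) = -344/5 + O/5 + S/5 (F(S, O) = -2 + ((S + O) - 334)/5 = -2 + ((O + S) - 334)/5 = -2 + (-334 + O + S)/5 = -2 + (-334/5 + O/5 + S/5) = -344/5 + O/5 + S/5)
(F(101, 191) + (-31119 - 1*120155)/232990)/(374791 + 388847) = ((-344/5 + (⅕)*191 + (⅕)*101) + (-31119 - 1*120155)/232990)/(374791 + 388847) = ((-344/5 + 191/5 + 101/5) + (-31119 - 120155)*(1/232990))/763638 = (-52/5 - 151274*1/232990)*(1/763638) = (-52/5 - 75637/116495)*(1/763638) = -257437/23299*1/763638 = -257437/17792001762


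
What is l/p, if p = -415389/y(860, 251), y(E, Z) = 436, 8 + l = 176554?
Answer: -76974056/415389 ≈ -185.31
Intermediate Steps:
l = 176546 (l = -8 + 176554 = 176546)
p = -415389/436 ≈ -952.73
l/p = 176546/(-415389/436) = 176546*(-436/415389) = -76974056/415389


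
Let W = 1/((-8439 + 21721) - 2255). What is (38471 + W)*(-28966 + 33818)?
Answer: 2058314071736/11027 ≈ 1.8666e+8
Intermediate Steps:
W = 1/11027 (W = 1/(13282 - 2255) = 1/11027 ≈ 9.0686e-5)
(38471 + W)*(-28966 + 33818) = (38471 + 1/11027)*(-28966 + 33818) = (424219718/11027)*4852 = 2058314071736/11027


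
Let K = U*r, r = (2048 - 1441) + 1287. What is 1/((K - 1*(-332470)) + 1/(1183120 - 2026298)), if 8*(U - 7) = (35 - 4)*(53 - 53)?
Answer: 843178/291510243583 ≈ 2.8924e-6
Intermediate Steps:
U = 7 (U = 7 + ((35 - 4)*(53 - 53))/8 = 7 + (31*0)/8 = 7 + (⅛)*0 = 7 + 0 = 7)
r = 1894 (r = 607 + 1287 = 1894)
K = 13258 (K = 7*1894 = 13258)
1/((K - 1*(-332470)) + 1/(1183120 - 2026298)) = 1/((13258 - 1*(-332470)) + 1/(1183120 - 2026298)) = 1/((13258 + 332470) + 1/(-843178)) = 1/(345728 - 1/843178) = 1/(291510243583/843178) = 843178/291510243583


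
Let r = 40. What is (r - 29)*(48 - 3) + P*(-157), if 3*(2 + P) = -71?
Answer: 13574/3 ≈ 4524.7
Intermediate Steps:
P = -77/3 (P = -2 + (⅓)*(-71) = -2 - 71/3 = -77/3 ≈ -25.667)
(r - 29)*(48 - 3) + P*(-157) = (40 - 29)*(48 - 3) - 77/3*(-157) = 11*45 + 12089/3 = 495 + 12089/3 = 13574/3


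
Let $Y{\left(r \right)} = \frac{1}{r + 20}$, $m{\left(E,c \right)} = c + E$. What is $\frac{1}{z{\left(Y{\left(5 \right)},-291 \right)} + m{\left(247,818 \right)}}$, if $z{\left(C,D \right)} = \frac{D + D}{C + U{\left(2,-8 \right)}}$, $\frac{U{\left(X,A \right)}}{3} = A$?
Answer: $\frac{599}{652485} \approx 0.00091803$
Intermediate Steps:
$m{\left(E,c \right)} = E + c$
$U{\left(X,A \right)} = 3 A$
$Y{\left(r \right)} = \frac{1}{20 + r}$
$z{\left(C,D \right)} = \frac{2 D}{-24 + C}$ ($z{\left(C,D \right)} = \frac{D + D}{C + 3 \left(-8\right)} = \frac{2 D}{C - 24} = \frac{2 D}{-24 + C}$)
$\frac{1}{z{\left(Y{\left(5 \right)},-291 \right)} + m{\left(247,818 \right)}} = \frac{1}{2 \left(-291\right) \frac{1}{-24 + \frac{1}{20 + 5}} + \left(247 + 818\right)} = \frac{1}{2 \left(-291\right) \frac{1}{-24 + \frac{1}{25}} + 1065} = \frac{1}{2 \left(-291\right) \frac{1}{- \frac{599}{25}} + 1065} = \frac{1}{2 \left(-291\right) \left(- \frac{25}{599}\right) + 1065} = \frac{1}{\frac{14550}{599} + 1065} = \frac{1}{\frac{652485}{599}} = \frac{599}{652485}$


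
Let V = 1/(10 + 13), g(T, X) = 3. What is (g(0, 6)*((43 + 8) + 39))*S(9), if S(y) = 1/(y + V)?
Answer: 3105/104 ≈ 29.856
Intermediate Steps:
V = 1/23 ≈ 0.043478
S(y) = 1/(1/23 + y) (S(y) = 1/(y + 1/23) = 1/(1/23 + y))
(g(0, 6)*((43 + 8) + 39))*S(9) = (3*((43 + 8) + 39))*(23/(1 + 23*9)) = (3*(51 + 39))*(23/(1 + 207)) = (3*90)*(23/208) = 270*(23*(1/208)) = 270*(23/208) = 3105/104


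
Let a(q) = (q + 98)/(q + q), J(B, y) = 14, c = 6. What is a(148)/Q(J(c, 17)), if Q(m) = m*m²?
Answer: 123/406112 ≈ 0.00030287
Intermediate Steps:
Q(m) = m³
a(q) = (98 + q)/(2*q) (a(q) = (98 + q)/((2*q)) = (98 + q)*(1/(2*q)) = (98 + q)/(2*q))
a(148)/Q(J(c, 17)) = ((½)*(98 + 148)/148)/(14³) = ((½)*(1/148)*246)/2744 = (123/148)*(1/2744) = 123/406112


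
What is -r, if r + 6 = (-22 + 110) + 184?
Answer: -266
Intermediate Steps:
r = 266 (r = -6 + ((-22 + 110) + 184) = -6 + (88 + 184) = -6 + 272 = 266)
-r = -1*266 = -266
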